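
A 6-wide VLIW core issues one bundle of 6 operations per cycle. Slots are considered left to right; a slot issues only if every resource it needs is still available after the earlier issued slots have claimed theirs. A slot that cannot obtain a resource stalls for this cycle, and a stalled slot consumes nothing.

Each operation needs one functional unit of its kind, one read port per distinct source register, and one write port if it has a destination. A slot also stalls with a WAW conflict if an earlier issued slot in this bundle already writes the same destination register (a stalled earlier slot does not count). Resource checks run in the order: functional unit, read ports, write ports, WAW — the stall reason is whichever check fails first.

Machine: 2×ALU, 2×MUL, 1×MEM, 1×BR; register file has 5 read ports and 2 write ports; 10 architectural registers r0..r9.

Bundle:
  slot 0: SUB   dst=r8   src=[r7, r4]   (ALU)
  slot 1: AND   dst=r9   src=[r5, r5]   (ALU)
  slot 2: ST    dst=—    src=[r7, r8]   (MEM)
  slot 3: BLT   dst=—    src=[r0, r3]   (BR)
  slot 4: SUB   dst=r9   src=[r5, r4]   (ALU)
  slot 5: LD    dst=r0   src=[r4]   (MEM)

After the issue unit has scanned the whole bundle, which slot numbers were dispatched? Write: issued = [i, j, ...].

issued = [0, 1, 2]

[0] ALU needs rd=2 wr=1: ok; after: ALU=1 MUL=2 MEM=1 BR=1, R=3, W=1
[1] ALU needs rd=1 wr=1: ok; after: ALU=0 MUL=2 MEM=1 BR=1, R=2, W=0
[2] MEM needs rd=2 wr=0: ok; after: ALU=0 MUL=2 MEM=0 BR=1, R=0, W=0
[3] BR needs rd=2 wr=0: RD_PORT; after: ALU=0 MUL=2 MEM=0 BR=1, R=0, W=0
[4] ALU needs rd=2 wr=1: FU; after: ALU=0 MUL=2 MEM=0 BR=1, R=0, W=0
[5] MEM needs rd=1 wr=1: FU; after: ALU=0 MUL=2 MEM=0 BR=1, R=0, W=0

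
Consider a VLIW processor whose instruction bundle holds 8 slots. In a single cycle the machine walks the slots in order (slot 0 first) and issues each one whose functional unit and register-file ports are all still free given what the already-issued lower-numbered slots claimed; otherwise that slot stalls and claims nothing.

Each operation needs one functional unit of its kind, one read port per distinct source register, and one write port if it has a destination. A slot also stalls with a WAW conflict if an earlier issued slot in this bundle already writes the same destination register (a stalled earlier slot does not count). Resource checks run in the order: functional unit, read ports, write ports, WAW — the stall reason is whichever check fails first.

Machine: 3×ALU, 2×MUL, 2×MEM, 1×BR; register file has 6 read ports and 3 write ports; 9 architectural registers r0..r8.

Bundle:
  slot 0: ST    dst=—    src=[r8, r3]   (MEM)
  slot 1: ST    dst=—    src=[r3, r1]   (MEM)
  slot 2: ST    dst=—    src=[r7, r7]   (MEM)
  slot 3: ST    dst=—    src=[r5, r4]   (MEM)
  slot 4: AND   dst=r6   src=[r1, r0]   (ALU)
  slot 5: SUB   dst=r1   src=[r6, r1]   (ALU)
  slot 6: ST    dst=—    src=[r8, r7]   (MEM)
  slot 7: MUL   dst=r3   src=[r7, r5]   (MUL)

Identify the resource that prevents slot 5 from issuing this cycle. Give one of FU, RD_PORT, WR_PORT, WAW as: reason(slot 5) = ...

[0] MEM needs rd=2 wr=0: ok; after: ALU=3 MUL=2 MEM=1 BR=1, R=4, W=3
[1] MEM needs rd=2 wr=0: ok; after: ALU=3 MUL=2 MEM=0 BR=1, R=2, W=3
[2] MEM needs rd=1 wr=0: FU; after: ALU=3 MUL=2 MEM=0 BR=1, R=2, W=3
[3] MEM needs rd=2 wr=0: FU; after: ALU=3 MUL=2 MEM=0 BR=1, R=2, W=3
[4] ALU needs rd=2 wr=1: ok; after: ALU=2 MUL=2 MEM=0 BR=1, R=0, W=2
[5] ALU needs rd=2 wr=1: RD_PORT; after: ALU=2 MUL=2 MEM=0 BR=1, R=0, W=2
[6] MEM needs rd=2 wr=0: FU; after: ALU=2 MUL=2 MEM=0 BR=1, R=0, W=2
[7] MUL needs rd=2 wr=1: RD_PORT; after: ALU=2 MUL=2 MEM=0 BR=1, R=0, W=2

reason(slot 5) = RD_PORT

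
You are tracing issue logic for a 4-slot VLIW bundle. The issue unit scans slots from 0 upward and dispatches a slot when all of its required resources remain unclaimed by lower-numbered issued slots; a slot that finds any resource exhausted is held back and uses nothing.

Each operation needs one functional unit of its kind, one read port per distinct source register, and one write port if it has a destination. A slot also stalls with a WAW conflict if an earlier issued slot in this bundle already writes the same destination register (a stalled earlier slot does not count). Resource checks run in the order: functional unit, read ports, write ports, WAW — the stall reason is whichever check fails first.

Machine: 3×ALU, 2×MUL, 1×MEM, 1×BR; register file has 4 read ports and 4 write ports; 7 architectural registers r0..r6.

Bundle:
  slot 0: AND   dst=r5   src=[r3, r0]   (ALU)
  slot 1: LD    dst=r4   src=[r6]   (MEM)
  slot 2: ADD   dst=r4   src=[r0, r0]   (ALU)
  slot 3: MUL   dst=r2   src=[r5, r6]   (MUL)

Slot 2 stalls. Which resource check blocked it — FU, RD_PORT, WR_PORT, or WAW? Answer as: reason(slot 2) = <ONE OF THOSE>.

reason(slot 2) = WAW

  0. ALU→r5 ⇒ go  {2A/2Mu/1Ld/1B | 2r 3w}
  1. MEM→r4 ⇒ go  {2A/2Mu/0Ld/1B | 1r 2w}
  2. ALU→r4 ⇒ no(WAW)  {2A/2Mu/0Ld/1B | 1r 2w}
  3. MUL→r2 ⇒ no(RD_PORT)  {2A/2Mu/0Ld/1B | 1r 2w}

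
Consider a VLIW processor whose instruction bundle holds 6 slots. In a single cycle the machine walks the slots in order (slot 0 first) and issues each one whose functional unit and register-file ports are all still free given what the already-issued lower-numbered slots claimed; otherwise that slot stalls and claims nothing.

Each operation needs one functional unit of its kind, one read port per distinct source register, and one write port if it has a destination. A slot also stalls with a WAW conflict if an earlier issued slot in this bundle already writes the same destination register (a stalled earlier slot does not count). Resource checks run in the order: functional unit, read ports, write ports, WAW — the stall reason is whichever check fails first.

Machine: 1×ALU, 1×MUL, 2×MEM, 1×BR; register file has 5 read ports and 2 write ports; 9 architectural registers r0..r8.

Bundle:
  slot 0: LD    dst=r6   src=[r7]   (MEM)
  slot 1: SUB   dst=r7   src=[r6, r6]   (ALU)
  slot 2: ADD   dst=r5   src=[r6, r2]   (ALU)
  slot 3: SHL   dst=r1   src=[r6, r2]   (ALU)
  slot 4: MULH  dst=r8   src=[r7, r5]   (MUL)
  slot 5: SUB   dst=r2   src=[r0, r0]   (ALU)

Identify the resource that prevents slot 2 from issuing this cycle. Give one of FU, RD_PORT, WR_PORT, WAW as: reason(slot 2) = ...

#0 MEM src=r7 dispatched  <A:1 Mu:1 Ld:1 B:1 rd:4 wr:1>
#1 ALU src=r6,r6 dispatched  <A:0 Mu:1 Ld:1 B:1 rd:3 wr:0>
#2 ALU src=r6,r2 held:FU  <A:0 Mu:1 Ld:1 B:1 rd:3 wr:0>
#3 ALU src=r6,r2 held:FU  <A:0 Mu:1 Ld:1 B:1 rd:3 wr:0>
#4 MUL src=r7,r5 held:WR_PORT  <A:0 Mu:1 Ld:1 B:1 rd:3 wr:0>
#5 ALU src=r0,r0 held:FU  <A:0 Mu:1 Ld:1 B:1 rd:3 wr:0>

reason(slot 2) = FU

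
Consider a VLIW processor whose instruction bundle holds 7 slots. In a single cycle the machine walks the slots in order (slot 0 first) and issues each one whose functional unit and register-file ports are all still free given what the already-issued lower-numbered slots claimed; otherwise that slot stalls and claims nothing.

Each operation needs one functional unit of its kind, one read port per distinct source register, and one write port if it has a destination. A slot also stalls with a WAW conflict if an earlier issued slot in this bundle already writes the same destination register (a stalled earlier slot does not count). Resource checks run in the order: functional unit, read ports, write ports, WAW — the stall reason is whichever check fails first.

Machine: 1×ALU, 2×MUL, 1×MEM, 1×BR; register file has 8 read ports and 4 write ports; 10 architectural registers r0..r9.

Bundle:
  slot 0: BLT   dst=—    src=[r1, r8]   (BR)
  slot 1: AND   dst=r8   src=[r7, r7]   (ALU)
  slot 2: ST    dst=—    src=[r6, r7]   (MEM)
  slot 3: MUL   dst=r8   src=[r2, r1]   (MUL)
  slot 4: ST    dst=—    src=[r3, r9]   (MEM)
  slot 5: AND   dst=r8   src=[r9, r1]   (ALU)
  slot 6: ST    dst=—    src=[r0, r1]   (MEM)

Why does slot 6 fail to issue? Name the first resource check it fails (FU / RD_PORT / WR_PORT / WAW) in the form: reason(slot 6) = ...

slot 0 (BR): ISSUE — free A1,Mu2,Ld1,B0 rp6 wp4
slot 1 (ALU): ISSUE — free A0,Mu2,Ld1,B0 rp5 wp3
slot 2 (MEM): ISSUE — free A0,Mu2,Ld0,B0 rp3 wp3
slot 3 (MUL): stall WAW — free A0,Mu2,Ld0,B0 rp3 wp3
slot 4 (MEM): stall FU — free A0,Mu2,Ld0,B0 rp3 wp3
slot 5 (ALU): stall FU — free A0,Mu2,Ld0,B0 rp3 wp3
slot 6 (MEM): stall FU — free A0,Mu2,Ld0,B0 rp3 wp3

reason(slot 6) = FU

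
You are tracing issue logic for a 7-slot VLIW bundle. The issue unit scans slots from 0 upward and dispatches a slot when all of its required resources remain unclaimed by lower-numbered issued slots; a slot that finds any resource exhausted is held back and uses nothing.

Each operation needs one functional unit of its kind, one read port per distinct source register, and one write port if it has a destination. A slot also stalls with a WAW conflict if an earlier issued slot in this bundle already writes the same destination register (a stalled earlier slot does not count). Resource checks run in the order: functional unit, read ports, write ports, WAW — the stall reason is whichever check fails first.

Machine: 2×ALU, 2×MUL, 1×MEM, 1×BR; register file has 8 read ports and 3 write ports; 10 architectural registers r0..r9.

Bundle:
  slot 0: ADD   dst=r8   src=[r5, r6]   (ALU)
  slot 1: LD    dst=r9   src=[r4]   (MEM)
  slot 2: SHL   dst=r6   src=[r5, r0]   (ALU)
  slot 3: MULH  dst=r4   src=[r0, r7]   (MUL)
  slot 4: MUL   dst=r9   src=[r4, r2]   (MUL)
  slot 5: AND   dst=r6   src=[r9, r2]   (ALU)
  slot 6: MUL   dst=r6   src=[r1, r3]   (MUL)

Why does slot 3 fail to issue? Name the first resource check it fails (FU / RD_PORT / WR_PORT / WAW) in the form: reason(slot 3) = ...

(0) want 1×ALU +2rd +1wr — yes → AL1|MU2|ME1|BR1|rd6|wr2
(1) want 1×MEM +1rd +1wr — yes → AL1|MU2|ME0|BR1|rd5|wr1
(2) want 1×ALU +2rd +1wr — yes → AL0|MU2|ME0|BR1|rd3|wr0
(3) want 1×MUL +2rd +1wr — WR_PORT → AL0|MU2|ME0|BR1|rd3|wr0
(4) want 1×MUL +2rd +1wr — WR_PORT → AL0|MU2|ME0|BR1|rd3|wr0
(5) want 1×ALU +2rd +1wr — FU → AL0|MU2|ME0|BR1|rd3|wr0
(6) want 1×MUL +2rd +1wr — WR_PORT → AL0|MU2|ME0|BR1|rd3|wr0

reason(slot 3) = WR_PORT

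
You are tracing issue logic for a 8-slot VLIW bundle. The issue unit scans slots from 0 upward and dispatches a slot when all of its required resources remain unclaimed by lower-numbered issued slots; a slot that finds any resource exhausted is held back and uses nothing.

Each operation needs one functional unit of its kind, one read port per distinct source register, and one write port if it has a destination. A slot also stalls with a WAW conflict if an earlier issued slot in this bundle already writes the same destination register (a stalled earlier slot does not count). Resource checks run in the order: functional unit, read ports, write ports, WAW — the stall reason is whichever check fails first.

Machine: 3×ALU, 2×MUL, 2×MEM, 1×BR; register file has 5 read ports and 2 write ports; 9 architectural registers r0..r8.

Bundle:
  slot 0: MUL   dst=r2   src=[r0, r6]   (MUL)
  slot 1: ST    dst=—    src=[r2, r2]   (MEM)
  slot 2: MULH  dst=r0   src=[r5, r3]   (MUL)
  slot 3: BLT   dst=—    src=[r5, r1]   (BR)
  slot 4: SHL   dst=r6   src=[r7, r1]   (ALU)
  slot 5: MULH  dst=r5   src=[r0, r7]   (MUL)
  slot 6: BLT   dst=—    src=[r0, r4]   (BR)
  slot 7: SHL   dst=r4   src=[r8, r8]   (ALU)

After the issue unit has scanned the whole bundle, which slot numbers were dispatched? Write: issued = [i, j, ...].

issued = [0, 1, 2]

[0] MUL needs rd=2 wr=1: ok; after: ALU=3 MUL=1 MEM=2 BR=1, R=3, W=1
[1] MEM needs rd=1 wr=0: ok; after: ALU=3 MUL=1 MEM=1 BR=1, R=2, W=1
[2] MUL needs rd=2 wr=1: ok; after: ALU=3 MUL=0 MEM=1 BR=1, R=0, W=0
[3] BR needs rd=2 wr=0: RD_PORT; after: ALU=3 MUL=0 MEM=1 BR=1, R=0, W=0
[4] ALU needs rd=2 wr=1: RD_PORT; after: ALU=3 MUL=0 MEM=1 BR=1, R=0, W=0
[5] MUL needs rd=2 wr=1: FU; after: ALU=3 MUL=0 MEM=1 BR=1, R=0, W=0
[6] BR needs rd=2 wr=0: RD_PORT; after: ALU=3 MUL=0 MEM=1 BR=1, R=0, W=0
[7] ALU needs rd=1 wr=1: RD_PORT; after: ALU=3 MUL=0 MEM=1 BR=1, R=0, W=0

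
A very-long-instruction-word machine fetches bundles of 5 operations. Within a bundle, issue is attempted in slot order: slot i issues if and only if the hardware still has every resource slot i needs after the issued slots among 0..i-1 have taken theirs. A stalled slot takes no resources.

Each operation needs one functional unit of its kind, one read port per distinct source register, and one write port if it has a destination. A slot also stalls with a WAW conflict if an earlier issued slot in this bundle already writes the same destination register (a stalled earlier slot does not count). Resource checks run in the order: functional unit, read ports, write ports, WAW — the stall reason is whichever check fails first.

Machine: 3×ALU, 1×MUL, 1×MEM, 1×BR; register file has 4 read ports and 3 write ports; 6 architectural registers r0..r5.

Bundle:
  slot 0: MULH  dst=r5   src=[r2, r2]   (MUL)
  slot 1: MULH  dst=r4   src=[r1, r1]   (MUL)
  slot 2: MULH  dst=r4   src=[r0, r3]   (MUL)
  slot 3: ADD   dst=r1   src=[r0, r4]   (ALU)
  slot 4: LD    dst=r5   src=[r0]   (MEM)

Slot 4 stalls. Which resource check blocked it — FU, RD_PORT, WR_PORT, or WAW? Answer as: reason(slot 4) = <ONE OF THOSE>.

slot 0 (MUL): ISSUE — free A3,Mu0,Ld1,B1 rp3 wp2
slot 1 (MUL): stall FU — free A3,Mu0,Ld1,B1 rp3 wp2
slot 2 (MUL): stall FU — free A3,Mu0,Ld1,B1 rp3 wp2
slot 3 (ALU): ISSUE — free A2,Mu0,Ld1,B1 rp1 wp1
slot 4 (MEM): stall WAW — free A2,Mu0,Ld1,B1 rp1 wp1

reason(slot 4) = WAW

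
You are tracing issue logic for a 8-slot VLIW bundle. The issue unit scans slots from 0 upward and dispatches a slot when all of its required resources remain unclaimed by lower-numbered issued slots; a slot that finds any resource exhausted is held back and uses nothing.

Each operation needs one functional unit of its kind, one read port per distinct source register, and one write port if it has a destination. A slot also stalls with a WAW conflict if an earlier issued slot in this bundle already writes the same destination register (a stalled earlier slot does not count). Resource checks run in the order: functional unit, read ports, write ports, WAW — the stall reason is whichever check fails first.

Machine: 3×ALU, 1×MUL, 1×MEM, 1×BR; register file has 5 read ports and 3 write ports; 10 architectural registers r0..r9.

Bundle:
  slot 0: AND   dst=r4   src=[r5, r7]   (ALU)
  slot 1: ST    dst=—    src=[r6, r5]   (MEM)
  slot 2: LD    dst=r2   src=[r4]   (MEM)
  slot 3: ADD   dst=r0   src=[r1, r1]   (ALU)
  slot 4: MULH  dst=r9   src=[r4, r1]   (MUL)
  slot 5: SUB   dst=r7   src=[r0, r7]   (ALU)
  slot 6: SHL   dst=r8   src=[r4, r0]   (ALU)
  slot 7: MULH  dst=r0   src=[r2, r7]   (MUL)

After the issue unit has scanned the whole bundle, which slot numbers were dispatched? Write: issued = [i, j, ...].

[0] ALU needs rd=2 wr=1: ok; after: ALU=2 MUL=1 MEM=1 BR=1, R=3, W=2
[1] MEM needs rd=2 wr=0: ok; after: ALU=2 MUL=1 MEM=0 BR=1, R=1, W=2
[2] MEM needs rd=1 wr=1: FU; after: ALU=2 MUL=1 MEM=0 BR=1, R=1, W=2
[3] ALU needs rd=1 wr=1: ok; after: ALU=1 MUL=1 MEM=0 BR=1, R=0, W=1
[4] MUL needs rd=2 wr=1: RD_PORT; after: ALU=1 MUL=1 MEM=0 BR=1, R=0, W=1
[5] ALU needs rd=2 wr=1: RD_PORT; after: ALU=1 MUL=1 MEM=0 BR=1, R=0, W=1
[6] ALU needs rd=2 wr=1: RD_PORT; after: ALU=1 MUL=1 MEM=0 BR=1, R=0, W=1
[7] MUL needs rd=2 wr=1: RD_PORT; after: ALU=1 MUL=1 MEM=0 BR=1, R=0, W=1

issued = [0, 1, 3]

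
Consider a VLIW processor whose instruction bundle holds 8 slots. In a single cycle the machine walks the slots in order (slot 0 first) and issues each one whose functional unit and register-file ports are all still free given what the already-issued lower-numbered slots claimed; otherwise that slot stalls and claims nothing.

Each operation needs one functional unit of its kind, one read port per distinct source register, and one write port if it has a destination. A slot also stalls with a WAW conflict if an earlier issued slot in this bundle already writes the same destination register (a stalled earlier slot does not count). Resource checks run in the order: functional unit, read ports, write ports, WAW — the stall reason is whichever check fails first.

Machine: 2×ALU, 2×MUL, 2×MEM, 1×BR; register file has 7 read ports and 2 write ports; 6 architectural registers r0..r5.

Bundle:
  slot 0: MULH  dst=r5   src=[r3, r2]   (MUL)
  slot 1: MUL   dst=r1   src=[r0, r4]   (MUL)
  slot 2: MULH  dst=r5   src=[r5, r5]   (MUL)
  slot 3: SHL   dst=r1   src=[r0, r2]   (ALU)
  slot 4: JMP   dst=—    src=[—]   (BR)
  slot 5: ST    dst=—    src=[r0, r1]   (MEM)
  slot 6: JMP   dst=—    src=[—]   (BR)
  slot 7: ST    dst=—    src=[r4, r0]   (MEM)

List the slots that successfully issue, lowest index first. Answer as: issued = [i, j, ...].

slot 0 (MUL): ISSUE — free A2,Mu1,Ld2,B1 rp5 wp1
slot 1 (MUL): ISSUE — free A2,Mu0,Ld2,B1 rp3 wp0
slot 2 (MUL): stall FU — free A2,Mu0,Ld2,B1 rp3 wp0
slot 3 (ALU): stall WR_PORT — free A2,Mu0,Ld2,B1 rp3 wp0
slot 4 (BR): ISSUE — free A2,Mu0,Ld2,B0 rp3 wp0
slot 5 (MEM): ISSUE — free A2,Mu0,Ld1,B0 rp1 wp0
slot 6 (BR): stall FU — free A2,Mu0,Ld1,B0 rp1 wp0
slot 7 (MEM): stall RD_PORT — free A2,Mu0,Ld1,B0 rp1 wp0

issued = [0, 1, 4, 5]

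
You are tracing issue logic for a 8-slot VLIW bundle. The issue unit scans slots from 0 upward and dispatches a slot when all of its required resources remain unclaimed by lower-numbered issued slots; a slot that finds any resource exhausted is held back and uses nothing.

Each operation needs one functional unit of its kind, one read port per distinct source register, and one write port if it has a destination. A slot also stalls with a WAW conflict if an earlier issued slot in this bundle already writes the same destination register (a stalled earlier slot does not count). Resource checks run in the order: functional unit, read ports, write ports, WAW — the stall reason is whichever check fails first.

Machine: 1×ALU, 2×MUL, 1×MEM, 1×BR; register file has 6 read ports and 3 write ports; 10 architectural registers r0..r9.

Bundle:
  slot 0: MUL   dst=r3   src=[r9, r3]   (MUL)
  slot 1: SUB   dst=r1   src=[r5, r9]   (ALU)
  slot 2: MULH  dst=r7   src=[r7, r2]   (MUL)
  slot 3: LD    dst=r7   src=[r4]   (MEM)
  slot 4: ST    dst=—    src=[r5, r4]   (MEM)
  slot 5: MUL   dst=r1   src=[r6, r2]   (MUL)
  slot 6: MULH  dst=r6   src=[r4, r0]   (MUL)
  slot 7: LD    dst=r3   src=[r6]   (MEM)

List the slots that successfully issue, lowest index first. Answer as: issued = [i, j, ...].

issued = [0, 1, 2]

#0 MUL src=r9,r3 dispatched  <A:1 Mu:1 Ld:1 B:1 rd:4 wr:2>
#1 ALU src=r5,r9 dispatched  <A:0 Mu:1 Ld:1 B:1 rd:2 wr:1>
#2 MUL src=r7,r2 dispatched  <A:0 Mu:0 Ld:1 B:1 rd:0 wr:0>
#3 MEM src=r4 held:RD_PORT  <A:0 Mu:0 Ld:1 B:1 rd:0 wr:0>
#4 MEM src=r5,r4 held:RD_PORT  <A:0 Mu:0 Ld:1 B:1 rd:0 wr:0>
#5 MUL src=r6,r2 held:FU  <A:0 Mu:0 Ld:1 B:1 rd:0 wr:0>
#6 MUL src=r4,r0 held:FU  <A:0 Mu:0 Ld:1 B:1 rd:0 wr:0>
#7 MEM src=r6 held:RD_PORT  <A:0 Mu:0 Ld:1 B:1 rd:0 wr:0>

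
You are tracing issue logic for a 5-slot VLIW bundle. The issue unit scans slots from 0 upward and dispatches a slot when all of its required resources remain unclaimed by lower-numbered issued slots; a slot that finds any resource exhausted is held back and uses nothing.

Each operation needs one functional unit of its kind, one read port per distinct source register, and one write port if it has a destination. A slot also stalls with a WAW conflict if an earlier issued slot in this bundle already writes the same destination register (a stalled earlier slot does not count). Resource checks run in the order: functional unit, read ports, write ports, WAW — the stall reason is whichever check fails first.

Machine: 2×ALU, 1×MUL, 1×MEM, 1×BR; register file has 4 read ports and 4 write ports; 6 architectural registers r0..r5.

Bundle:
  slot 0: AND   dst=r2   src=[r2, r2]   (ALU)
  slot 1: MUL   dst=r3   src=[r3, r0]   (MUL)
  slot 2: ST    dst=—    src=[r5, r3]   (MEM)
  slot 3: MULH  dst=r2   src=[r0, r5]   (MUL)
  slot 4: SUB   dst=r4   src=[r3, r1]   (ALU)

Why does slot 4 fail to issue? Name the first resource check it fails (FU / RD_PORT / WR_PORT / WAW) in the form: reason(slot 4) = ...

[0] ALU needs rd=1 wr=1: ok; after: ALU=1 MUL=1 MEM=1 BR=1, R=3, W=3
[1] MUL needs rd=2 wr=1: ok; after: ALU=1 MUL=0 MEM=1 BR=1, R=1, W=2
[2] MEM needs rd=2 wr=0: RD_PORT; after: ALU=1 MUL=0 MEM=1 BR=1, R=1, W=2
[3] MUL needs rd=2 wr=1: FU; after: ALU=1 MUL=0 MEM=1 BR=1, R=1, W=2
[4] ALU needs rd=2 wr=1: RD_PORT; after: ALU=1 MUL=0 MEM=1 BR=1, R=1, W=2

reason(slot 4) = RD_PORT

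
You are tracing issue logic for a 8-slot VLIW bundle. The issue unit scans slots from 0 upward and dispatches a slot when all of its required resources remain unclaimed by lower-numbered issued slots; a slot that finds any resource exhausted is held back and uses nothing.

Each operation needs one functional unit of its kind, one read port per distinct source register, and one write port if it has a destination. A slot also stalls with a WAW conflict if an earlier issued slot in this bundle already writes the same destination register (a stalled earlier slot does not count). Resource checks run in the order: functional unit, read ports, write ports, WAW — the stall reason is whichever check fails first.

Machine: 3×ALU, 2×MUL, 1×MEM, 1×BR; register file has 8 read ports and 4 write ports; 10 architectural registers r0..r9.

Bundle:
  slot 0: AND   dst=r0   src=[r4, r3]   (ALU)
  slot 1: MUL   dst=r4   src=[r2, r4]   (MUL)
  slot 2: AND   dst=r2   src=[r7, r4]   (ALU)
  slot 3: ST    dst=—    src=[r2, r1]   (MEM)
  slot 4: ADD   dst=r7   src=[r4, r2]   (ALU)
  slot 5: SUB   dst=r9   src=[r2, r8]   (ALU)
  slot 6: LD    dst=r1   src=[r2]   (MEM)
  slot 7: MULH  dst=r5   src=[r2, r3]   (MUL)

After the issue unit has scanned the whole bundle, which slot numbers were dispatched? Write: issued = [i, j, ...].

[0] ALU needs rd=2 wr=1: ok; after: ALU=2 MUL=2 MEM=1 BR=1, R=6, W=3
[1] MUL needs rd=2 wr=1: ok; after: ALU=2 MUL=1 MEM=1 BR=1, R=4, W=2
[2] ALU needs rd=2 wr=1: ok; after: ALU=1 MUL=1 MEM=1 BR=1, R=2, W=1
[3] MEM needs rd=2 wr=0: ok; after: ALU=1 MUL=1 MEM=0 BR=1, R=0, W=1
[4] ALU needs rd=2 wr=1: RD_PORT; after: ALU=1 MUL=1 MEM=0 BR=1, R=0, W=1
[5] ALU needs rd=2 wr=1: RD_PORT; after: ALU=1 MUL=1 MEM=0 BR=1, R=0, W=1
[6] MEM needs rd=1 wr=1: FU; after: ALU=1 MUL=1 MEM=0 BR=1, R=0, W=1
[7] MUL needs rd=2 wr=1: RD_PORT; after: ALU=1 MUL=1 MEM=0 BR=1, R=0, W=1

issued = [0, 1, 2, 3]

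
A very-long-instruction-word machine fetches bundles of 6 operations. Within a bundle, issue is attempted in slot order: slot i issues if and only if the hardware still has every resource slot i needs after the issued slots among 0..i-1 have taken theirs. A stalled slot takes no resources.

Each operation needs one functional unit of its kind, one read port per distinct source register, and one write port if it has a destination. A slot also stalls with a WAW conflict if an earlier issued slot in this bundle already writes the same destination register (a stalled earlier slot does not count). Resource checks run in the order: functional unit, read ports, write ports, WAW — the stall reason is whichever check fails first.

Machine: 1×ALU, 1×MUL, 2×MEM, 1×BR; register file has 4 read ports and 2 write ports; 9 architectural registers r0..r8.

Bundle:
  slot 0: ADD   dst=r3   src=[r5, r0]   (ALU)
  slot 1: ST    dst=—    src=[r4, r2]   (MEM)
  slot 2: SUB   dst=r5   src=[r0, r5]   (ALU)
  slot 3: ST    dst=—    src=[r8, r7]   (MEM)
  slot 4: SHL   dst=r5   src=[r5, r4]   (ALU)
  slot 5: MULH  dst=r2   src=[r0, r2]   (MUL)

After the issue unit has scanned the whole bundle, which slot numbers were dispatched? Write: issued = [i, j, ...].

  0. ALU→r3 ⇒ go  {0A/1Mu/2Ld/1B | 2r 1w}
  1. MEM ⇒ go  {0A/1Mu/1Ld/1B | 0r 1w}
  2. ALU→r5 ⇒ no(FU)  {0A/1Mu/1Ld/1B | 0r 1w}
  3. MEM ⇒ no(RD_PORT)  {0A/1Mu/1Ld/1B | 0r 1w}
  4. ALU→r5 ⇒ no(FU)  {0A/1Mu/1Ld/1B | 0r 1w}
  5. MUL→r2 ⇒ no(RD_PORT)  {0A/1Mu/1Ld/1B | 0r 1w}

issued = [0, 1]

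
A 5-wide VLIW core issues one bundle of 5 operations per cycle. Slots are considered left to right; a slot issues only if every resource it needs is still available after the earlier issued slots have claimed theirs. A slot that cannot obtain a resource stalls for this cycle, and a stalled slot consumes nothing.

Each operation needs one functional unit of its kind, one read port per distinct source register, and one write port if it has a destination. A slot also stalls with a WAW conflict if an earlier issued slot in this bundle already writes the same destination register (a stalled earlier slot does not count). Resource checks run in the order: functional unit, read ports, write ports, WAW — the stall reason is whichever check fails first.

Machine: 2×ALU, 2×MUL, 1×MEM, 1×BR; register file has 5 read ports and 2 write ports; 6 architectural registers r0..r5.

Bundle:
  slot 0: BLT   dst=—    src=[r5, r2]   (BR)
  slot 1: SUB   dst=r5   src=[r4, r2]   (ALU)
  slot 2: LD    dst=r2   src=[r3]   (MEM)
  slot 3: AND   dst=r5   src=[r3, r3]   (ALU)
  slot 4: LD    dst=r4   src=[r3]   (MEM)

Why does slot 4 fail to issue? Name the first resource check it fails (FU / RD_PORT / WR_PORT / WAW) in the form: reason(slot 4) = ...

[0] BR needs rd=2 wr=0: ok; after: ALU=2 MUL=2 MEM=1 BR=0, R=3, W=2
[1] ALU needs rd=2 wr=1: ok; after: ALU=1 MUL=2 MEM=1 BR=0, R=1, W=1
[2] MEM needs rd=1 wr=1: ok; after: ALU=1 MUL=2 MEM=0 BR=0, R=0, W=0
[3] ALU needs rd=1 wr=1: RD_PORT; after: ALU=1 MUL=2 MEM=0 BR=0, R=0, W=0
[4] MEM needs rd=1 wr=1: FU; after: ALU=1 MUL=2 MEM=0 BR=0, R=0, W=0

reason(slot 4) = FU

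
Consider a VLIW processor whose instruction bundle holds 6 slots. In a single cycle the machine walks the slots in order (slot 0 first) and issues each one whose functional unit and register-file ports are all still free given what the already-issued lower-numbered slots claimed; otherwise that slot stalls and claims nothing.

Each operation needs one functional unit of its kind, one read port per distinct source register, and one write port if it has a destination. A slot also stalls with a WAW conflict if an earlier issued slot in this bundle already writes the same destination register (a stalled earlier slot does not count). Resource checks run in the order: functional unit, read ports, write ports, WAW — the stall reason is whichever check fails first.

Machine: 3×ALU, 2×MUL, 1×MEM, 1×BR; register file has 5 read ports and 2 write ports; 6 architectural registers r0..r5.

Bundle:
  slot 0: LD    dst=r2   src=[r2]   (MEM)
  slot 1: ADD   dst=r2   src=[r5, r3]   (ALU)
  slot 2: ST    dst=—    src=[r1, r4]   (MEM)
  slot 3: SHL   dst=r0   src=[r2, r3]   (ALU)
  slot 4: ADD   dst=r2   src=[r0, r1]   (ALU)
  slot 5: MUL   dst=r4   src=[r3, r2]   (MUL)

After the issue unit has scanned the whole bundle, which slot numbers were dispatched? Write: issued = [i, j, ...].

issued = [0, 3]

  0. MEM→r2 ⇒ go  {3A/2Mu/0Ld/1B | 4r 1w}
  1. ALU→r2 ⇒ no(WAW)  {3A/2Mu/0Ld/1B | 4r 1w}
  2. MEM ⇒ no(FU)  {3A/2Mu/0Ld/1B | 4r 1w}
  3. ALU→r0 ⇒ go  {2A/2Mu/0Ld/1B | 2r 0w}
  4. ALU→r2 ⇒ no(WR_PORT)  {2A/2Mu/0Ld/1B | 2r 0w}
  5. MUL→r4 ⇒ no(WR_PORT)  {2A/2Mu/0Ld/1B | 2r 0w}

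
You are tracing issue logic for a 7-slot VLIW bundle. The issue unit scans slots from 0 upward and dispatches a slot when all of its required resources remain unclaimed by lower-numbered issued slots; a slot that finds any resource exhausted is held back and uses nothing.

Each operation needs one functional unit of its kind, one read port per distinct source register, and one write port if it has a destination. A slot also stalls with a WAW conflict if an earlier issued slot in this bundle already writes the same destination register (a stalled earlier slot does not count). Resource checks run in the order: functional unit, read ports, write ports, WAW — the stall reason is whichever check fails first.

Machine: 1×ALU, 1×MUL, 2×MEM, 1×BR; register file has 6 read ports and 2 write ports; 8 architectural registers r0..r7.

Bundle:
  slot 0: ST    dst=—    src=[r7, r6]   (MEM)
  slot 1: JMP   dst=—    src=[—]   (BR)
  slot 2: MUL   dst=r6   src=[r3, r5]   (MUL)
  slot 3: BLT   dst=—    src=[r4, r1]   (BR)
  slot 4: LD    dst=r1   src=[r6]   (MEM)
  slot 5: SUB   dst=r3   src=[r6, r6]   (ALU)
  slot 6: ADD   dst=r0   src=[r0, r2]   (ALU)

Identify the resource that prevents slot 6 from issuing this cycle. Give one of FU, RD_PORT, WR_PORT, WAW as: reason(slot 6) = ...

reason(slot 6) = RD_PORT

[0] MEM needs rd=2 wr=0: ok; after: ALU=1 MUL=1 MEM=1 BR=1, R=4, W=2
[1] BR needs rd=0 wr=0: ok; after: ALU=1 MUL=1 MEM=1 BR=0, R=4, W=2
[2] MUL needs rd=2 wr=1: ok; after: ALU=1 MUL=0 MEM=1 BR=0, R=2, W=1
[3] BR needs rd=2 wr=0: FU; after: ALU=1 MUL=0 MEM=1 BR=0, R=2, W=1
[4] MEM needs rd=1 wr=1: ok; after: ALU=1 MUL=0 MEM=0 BR=0, R=1, W=0
[5] ALU needs rd=1 wr=1: WR_PORT; after: ALU=1 MUL=0 MEM=0 BR=0, R=1, W=0
[6] ALU needs rd=2 wr=1: RD_PORT; after: ALU=1 MUL=0 MEM=0 BR=0, R=1, W=0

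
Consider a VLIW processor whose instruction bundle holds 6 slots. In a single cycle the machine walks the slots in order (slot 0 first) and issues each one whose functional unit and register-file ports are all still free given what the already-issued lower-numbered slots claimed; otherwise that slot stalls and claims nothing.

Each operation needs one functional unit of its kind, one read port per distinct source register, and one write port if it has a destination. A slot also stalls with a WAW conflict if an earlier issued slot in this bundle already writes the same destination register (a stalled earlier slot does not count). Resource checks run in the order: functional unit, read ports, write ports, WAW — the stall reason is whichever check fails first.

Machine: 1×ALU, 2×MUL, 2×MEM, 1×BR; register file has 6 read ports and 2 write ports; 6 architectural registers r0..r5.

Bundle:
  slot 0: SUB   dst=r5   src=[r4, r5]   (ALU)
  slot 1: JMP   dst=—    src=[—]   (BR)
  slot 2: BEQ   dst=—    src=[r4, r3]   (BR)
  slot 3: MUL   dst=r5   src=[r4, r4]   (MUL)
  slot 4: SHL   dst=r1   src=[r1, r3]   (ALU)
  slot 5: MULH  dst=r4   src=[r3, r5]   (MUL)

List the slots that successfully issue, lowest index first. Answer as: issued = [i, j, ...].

slot 0 (ALU): ISSUE — free A0,Mu2,Ld2,B1 rp4 wp1
slot 1 (BR): ISSUE — free A0,Mu2,Ld2,B0 rp4 wp1
slot 2 (BR): stall FU — free A0,Mu2,Ld2,B0 rp4 wp1
slot 3 (MUL): stall WAW — free A0,Mu2,Ld2,B0 rp4 wp1
slot 4 (ALU): stall FU — free A0,Mu2,Ld2,B0 rp4 wp1
slot 5 (MUL): ISSUE — free A0,Mu1,Ld2,B0 rp2 wp0

issued = [0, 1, 5]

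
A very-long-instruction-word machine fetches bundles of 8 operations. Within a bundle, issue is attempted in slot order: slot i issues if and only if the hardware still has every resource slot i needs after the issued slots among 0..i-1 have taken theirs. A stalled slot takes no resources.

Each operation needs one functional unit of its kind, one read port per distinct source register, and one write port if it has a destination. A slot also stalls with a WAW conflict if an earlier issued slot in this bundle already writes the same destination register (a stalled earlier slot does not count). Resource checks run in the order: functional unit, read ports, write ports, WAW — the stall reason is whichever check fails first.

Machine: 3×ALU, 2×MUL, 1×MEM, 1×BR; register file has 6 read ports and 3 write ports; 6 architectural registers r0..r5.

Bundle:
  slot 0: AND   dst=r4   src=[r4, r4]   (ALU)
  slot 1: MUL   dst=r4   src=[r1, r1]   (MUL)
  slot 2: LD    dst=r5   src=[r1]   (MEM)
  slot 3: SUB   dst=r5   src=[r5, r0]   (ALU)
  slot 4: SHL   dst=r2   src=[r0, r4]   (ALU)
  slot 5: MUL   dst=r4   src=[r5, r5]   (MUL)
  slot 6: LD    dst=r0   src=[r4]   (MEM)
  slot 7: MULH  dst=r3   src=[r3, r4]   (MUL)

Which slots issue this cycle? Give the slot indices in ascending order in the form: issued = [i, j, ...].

slot 0 (ALU): ISSUE — free A2,Mu2,Ld1,B1 rp5 wp2
slot 1 (MUL): stall WAW — free A2,Mu2,Ld1,B1 rp5 wp2
slot 2 (MEM): ISSUE — free A2,Mu2,Ld0,B1 rp4 wp1
slot 3 (ALU): stall WAW — free A2,Mu2,Ld0,B1 rp4 wp1
slot 4 (ALU): ISSUE — free A1,Mu2,Ld0,B1 rp2 wp0
slot 5 (MUL): stall WR_PORT — free A1,Mu2,Ld0,B1 rp2 wp0
slot 6 (MEM): stall FU — free A1,Mu2,Ld0,B1 rp2 wp0
slot 7 (MUL): stall WR_PORT — free A1,Mu2,Ld0,B1 rp2 wp0

issued = [0, 2, 4]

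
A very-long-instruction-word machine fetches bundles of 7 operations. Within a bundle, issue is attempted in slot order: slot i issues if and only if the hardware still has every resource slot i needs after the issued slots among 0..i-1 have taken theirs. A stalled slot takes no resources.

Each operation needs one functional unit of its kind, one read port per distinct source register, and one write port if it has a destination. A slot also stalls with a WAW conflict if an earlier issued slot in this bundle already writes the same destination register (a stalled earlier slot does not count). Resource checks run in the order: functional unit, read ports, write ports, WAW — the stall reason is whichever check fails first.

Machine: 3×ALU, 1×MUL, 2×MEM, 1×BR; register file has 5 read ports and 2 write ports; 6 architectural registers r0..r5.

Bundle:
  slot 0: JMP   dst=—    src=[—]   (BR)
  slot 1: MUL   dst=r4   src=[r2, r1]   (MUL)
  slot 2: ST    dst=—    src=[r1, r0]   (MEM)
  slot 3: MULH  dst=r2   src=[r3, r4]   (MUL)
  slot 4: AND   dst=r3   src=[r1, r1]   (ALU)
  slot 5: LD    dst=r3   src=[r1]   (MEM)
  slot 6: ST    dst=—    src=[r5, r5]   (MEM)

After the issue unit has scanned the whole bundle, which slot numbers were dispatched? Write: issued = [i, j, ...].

issued = [0, 1, 2, 4]

#0 BR src=- dispatched  <A:3 Mu:1 Ld:2 B:0 rd:5 wr:2>
#1 MUL src=r2,r1 dispatched  <A:3 Mu:0 Ld:2 B:0 rd:3 wr:1>
#2 MEM src=r1,r0 dispatched  <A:3 Mu:0 Ld:1 B:0 rd:1 wr:1>
#3 MUL src=r3,r4 held:FU  <A:3 Mu:0 Ld:1 B:0 rd:1 wr:1>
#4 ALU src=r1,r1 dispatched  <A:2 Mu:0 Ld:1 B:0 rd:0 wr:0>
#5 MEM src=r1 held:RD_PORT  <A:2 Mu:0 Ld:1 B:0 rd:0 wr:0>
#6 MEM src=r5,r5 held:RD_PORT  <A:2 Mu:0 Ld:1 B:0 rd:0 wr:0>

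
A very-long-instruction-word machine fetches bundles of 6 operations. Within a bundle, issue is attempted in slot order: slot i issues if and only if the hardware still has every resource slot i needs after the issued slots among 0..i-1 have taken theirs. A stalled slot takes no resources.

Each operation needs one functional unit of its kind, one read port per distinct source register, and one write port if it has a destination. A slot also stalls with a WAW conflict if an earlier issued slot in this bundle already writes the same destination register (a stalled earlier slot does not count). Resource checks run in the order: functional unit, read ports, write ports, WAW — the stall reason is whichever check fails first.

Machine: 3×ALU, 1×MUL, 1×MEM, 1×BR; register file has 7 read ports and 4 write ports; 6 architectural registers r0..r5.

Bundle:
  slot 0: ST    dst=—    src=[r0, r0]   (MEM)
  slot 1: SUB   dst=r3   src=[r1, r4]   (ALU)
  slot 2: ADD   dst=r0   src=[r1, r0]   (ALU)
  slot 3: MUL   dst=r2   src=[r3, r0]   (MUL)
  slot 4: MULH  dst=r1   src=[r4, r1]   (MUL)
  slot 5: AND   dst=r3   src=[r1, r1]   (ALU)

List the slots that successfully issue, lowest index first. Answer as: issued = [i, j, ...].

issued = [0, 1, 2, 3]

slot 0 (MEM): ISSUE — free A3,Mu1,Ld0,B1 rp6 wp4
slot 1 (ALU): ISSUE — free A2,Mu1,Ld0,B1 rp4 wp3
slot 2 (ALU): ISSUE — free A1,Mu1,Ld0,B1 rp2 wp2
slot 3 (MUL): ISSUE — free A1,Mu0,Ld0,B1 rp0 wp1
slot 4 (MUL): stall FU — free A1,Mu0,Ld0,B1 rp0 wp1
slot 5 (ALU): stall RD_PORT — free A1,Mu0,Ld0,B1 rp0 wp1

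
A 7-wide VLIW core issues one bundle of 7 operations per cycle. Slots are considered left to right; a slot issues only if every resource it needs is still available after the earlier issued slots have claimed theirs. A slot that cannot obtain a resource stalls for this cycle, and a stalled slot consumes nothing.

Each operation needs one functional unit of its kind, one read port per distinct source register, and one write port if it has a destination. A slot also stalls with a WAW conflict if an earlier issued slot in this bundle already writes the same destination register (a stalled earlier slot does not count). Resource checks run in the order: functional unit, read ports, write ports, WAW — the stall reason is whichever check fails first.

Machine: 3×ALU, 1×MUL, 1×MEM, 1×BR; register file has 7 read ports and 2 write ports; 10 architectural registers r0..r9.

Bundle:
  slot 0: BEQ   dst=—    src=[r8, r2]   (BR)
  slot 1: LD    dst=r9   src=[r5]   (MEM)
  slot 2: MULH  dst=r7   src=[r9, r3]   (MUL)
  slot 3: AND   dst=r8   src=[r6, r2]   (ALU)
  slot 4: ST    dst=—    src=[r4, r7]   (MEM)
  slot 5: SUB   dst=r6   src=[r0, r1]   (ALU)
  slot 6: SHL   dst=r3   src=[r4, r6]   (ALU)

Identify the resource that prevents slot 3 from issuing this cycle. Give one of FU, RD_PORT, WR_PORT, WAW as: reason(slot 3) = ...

reason(slot 3) = WR_PORT

(0) want 1×BR +2rd +0wr — yes → AL3|MU1|ME1|BR0|rd5|wr2
(1) want 1×MEM +1rd +1wr — yes → AL3|MU1|ME0|BR0|rd4|wr1
(2) want 1×MUL +2rd +1wr — yes → AL3|MU0|ME0|BR0|rd2|wr0
(3) want 1×ALU +2rd +1wr — WR_PORT → AL3|MU0|ME0|BR0|rd2|wr0
(4) want 1×MEM +2rd +0wr — FU → AL3|MU0|ME0|BR0|rd2|wr0
(5) want 1×ALU +2rd +1wr — WR_PORT → AL3|MU0|ME0|BR0|rd2|wr0
(6) want 1×ALU +2rd +1wr — WR_PORT → AL3|MU0|ME0|BR0|rd2|wr0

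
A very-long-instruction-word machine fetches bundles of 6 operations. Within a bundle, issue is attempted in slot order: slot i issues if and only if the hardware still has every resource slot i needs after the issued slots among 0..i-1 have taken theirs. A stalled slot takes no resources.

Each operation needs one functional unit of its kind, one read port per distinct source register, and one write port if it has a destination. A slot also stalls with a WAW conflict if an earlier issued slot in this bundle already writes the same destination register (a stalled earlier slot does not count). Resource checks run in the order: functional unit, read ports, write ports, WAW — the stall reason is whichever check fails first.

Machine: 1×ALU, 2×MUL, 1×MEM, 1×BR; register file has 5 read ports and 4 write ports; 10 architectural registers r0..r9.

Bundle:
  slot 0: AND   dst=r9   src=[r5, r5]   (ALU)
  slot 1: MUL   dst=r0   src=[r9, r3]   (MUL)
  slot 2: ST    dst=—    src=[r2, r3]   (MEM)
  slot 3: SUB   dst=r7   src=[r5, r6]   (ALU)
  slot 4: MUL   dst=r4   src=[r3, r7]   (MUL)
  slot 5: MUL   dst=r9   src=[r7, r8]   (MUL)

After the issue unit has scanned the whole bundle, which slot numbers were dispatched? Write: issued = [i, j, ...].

slot 0 (ALU): ISSUE — free A0,Mu2,Ld1,B1 rp4 wp3
slot 1 (MUL): ISSUE — free A0,Mu1,Ld1,B1 rp2 wp2
slot 2 (MEM): ISSUE — free A0,Mu1,Ld0,B1 rp0 wp2
slot 3 (ALU): stall FU — free A0,Mu1,Ld0,B1 rp0 wp2
slot 4 (MUL): stall RD_PORT — free A0,Mu1,Ld0,B1 rp0 wp2
slot 5 (MUL): stall RD_PORT — free A0,Mu1,Ld0,B1 rp0 wp2

issued = [0, 1, 2]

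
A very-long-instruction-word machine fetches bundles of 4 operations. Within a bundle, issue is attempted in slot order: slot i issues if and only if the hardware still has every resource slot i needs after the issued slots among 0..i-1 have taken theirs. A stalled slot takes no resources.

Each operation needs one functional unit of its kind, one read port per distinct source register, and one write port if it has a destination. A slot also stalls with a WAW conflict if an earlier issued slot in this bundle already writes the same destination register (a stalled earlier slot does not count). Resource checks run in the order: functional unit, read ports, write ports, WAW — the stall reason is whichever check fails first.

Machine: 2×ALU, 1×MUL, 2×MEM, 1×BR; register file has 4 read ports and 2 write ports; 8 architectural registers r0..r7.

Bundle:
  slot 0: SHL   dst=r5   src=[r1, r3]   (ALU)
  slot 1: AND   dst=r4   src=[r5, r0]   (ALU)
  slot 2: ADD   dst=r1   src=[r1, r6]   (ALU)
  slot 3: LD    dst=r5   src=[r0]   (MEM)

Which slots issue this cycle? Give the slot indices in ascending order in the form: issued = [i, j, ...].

  0. ALU→r5 ⇒ go  {1A/1Mu/2Ld/1B | 2r 1w}
  1. ALU→r4 ⇒ go  {0A/1Mu/2Ld/1B | 0r 0w}
  2. ALU→r1 ⇒ no(FU)  {0A/1Mu/2Ld/1B | 0r 0w}
  3. MEM→r5 ⇒ no(RD_PORT)  {0A/1Mu/2Ld/1B | 0r 0w}

issued = [0, 1]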